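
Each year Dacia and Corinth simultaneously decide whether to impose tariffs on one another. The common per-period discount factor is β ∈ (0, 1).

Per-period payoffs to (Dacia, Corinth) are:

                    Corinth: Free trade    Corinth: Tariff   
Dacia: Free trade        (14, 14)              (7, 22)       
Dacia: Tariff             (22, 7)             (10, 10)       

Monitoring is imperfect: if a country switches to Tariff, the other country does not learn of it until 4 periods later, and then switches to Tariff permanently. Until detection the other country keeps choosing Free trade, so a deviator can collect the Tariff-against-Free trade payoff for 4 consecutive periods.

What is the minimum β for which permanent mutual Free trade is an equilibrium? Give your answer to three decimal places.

0.904

The best deviation is to choose Tariff for all 4 undetected periods, earning 22 each, then 10 forever once detected.
Deviation value: 22(1−β^4)/(1−β) + 10β^4/(1−β); cooperation value: 14/(1−β).
IC: 14 ≥ 22(1−β^4) + 10β^4 = 22 − 12β^4.
So β^4 ≥ 8/12 = 2/3, giving β ≥ (2/3)^(1/4) ≈ 0.904.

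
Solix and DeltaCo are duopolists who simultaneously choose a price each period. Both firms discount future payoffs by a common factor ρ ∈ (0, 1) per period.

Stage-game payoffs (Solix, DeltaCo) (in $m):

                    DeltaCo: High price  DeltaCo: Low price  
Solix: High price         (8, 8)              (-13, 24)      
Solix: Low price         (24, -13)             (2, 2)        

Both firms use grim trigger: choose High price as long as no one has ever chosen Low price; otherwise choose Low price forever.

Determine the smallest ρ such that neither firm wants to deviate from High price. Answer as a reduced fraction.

8/11

Cooperation forever yields 8 each period: 8/(1−ρ).
Deviating yields 24 once, then 2 forever: 24 + 2ρ/(1−ρ).
No profitable deviation requires 8/(1−ρ) ≥ 24 + 2ρ/(1−ρ).
Multiplying by (1−ρ): 8 ≥ 24(1−ρ) + 2ρ = 24 − 22ρ.
So 22ρ ≥ 16, i.e. ρ ≥ 16/22 = 8/11.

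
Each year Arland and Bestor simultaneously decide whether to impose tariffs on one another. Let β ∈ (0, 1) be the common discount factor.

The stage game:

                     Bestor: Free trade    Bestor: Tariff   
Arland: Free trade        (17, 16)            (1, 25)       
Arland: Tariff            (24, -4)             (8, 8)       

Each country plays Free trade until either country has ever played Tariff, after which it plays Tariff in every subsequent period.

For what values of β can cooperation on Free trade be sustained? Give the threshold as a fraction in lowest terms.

For Arland: deviation gain 24−17 = 7, per-period punishment loss 17−8 = 9. IC gives β ≥ 7/16.
For Bestor: gain 9, loss 8 per period, so β ≥ 9/17.
The tighter constraint is Bestor's, so cooperation needs β ≥ 9/17.

9/17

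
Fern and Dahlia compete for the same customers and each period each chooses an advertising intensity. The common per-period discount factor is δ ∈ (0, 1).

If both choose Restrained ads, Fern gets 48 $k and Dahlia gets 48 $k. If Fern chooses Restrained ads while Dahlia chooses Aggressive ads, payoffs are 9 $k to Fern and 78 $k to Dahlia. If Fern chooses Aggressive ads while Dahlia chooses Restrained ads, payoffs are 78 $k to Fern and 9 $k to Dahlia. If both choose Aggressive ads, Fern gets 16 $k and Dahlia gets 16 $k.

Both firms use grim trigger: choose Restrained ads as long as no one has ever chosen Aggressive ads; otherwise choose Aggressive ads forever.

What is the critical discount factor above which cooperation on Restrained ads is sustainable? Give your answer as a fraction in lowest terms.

15/31

48/(1−δ) ≥ 78 + 16δ/(1−δ)
48 ≥ 78 − 62δ
δ ≥ 30/62 = 15/31.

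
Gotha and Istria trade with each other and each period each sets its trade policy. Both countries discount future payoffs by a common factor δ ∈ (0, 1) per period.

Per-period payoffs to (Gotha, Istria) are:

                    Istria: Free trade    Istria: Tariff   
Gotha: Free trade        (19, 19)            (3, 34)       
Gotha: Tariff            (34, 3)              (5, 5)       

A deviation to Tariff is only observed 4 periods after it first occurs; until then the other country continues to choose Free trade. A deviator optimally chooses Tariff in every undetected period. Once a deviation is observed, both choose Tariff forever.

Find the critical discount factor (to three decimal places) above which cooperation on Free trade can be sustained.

0.848

A deviator earns 34 for 4 periods, then 5 forever; cooperating earns 19 forever. Multiplying the IC by (1−δ):
19 ≥ 34(1−δ^4) + 5δ^4, so 29·δ^4 ≥ 15 and δ^4 ≥ 15/29.
δ ≥ (15/29)^(1/4) ≈ 0.848.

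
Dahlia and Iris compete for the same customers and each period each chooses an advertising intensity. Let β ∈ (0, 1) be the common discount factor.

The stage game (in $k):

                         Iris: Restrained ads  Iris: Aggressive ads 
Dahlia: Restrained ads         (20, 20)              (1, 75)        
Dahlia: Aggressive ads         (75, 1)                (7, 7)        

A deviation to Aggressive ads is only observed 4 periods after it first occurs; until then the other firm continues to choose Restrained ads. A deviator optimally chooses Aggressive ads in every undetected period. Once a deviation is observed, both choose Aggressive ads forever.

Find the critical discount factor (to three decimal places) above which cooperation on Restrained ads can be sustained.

A deviator earns 75 for 4 periods, then 7 forever; cooperating earns 20 forever. Multiplying the IC by (1−β):
20 ≥ 75(1−β^4) + 7β^4, so 68·β^4 ≥ 55 and β^4 ≥ 55/68.
β ≥ (55/68)^(1/4) ≈ 0.948.

0.948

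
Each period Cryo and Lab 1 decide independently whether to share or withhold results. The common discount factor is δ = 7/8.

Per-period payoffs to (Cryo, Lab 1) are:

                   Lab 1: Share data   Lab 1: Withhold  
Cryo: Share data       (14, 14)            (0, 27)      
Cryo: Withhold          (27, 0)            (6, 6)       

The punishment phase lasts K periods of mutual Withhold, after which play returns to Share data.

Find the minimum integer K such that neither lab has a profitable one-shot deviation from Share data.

Need Σ_{k=1}^{K} δ^k ≥ (27−14)/(14−6) = 1.6250 at δ = 7/8.
At K = 1 the sum is 0.8750 < 1.6250; at K = 2 it is 1.6406 ≥ 1.6250.
So the minimum punishment length is K = 2.

2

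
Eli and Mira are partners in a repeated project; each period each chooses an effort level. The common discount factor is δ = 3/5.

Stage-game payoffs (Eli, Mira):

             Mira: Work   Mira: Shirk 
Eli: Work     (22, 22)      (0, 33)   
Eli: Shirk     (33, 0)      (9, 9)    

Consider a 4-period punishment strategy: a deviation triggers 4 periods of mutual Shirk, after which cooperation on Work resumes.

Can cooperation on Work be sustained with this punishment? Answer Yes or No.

Yes

IC: δ+…+δ^4 ≥ (33−22)/(22−9) = 11/13.
At δ = 3/5: partial sum = 1.3056 ≥ 0.8462. Cooperation sustainable.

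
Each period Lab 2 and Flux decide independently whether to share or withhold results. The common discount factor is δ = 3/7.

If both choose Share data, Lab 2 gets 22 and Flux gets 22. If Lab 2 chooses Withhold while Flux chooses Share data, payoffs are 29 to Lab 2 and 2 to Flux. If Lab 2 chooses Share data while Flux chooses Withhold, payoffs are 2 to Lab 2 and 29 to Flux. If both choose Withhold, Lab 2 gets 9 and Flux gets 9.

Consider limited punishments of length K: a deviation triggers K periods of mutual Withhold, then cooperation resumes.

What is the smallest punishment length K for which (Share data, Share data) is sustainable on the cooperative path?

IC: δ(1−δ^K)/(1−δ) ≥ (29−22)/(22−9) = 7/13.
With δ = 3/7: need 1 − δ^K ≥ 7/13·(1−3/7)/(3/7), i.e. δ^K ≤ 0.2821.
Since (3/7)^1 = 0.4286 and (3/7)^2 = 0.1837, the smallest such K is 2.

2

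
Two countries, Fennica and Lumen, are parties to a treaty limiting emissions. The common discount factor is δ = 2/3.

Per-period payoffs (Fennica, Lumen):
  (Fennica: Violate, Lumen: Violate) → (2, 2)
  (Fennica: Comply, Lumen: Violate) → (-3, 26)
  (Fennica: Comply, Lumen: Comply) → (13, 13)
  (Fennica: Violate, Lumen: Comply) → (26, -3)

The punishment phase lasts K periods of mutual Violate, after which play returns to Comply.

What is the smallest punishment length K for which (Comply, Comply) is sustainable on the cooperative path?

No profitable deviation requires (13−2)(δ+…+δ^K) ≥ 26−13, i.e. δ+…+δ^K ≥ 13/11 ≈ 1.1818.
With δ = 2/3, the partial sums are K=1: 0.6667, K=2: 1.1111, K=3: 1.4074.
K = 3 is the first length at which the sum reaches 1.1818.

3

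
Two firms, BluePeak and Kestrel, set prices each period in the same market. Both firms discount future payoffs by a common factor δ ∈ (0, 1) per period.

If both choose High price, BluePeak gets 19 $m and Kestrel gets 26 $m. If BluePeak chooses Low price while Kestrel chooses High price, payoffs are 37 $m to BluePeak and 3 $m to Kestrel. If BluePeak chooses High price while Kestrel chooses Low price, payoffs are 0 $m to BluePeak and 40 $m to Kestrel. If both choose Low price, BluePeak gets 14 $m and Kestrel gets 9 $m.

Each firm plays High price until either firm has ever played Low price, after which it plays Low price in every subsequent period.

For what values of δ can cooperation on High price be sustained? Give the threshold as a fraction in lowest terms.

18/23

For BluePeak: deviation gain 37−19 = 18, per-period punishment loss 19−14 = 5. IC gives δ ≥ 18/23.
For Kestrel: gain 14, loss 17 per period, so δ ≥ 14/31.
The tighter constraint is BluePeak's, so cooperation needs δ ≥ 18/23.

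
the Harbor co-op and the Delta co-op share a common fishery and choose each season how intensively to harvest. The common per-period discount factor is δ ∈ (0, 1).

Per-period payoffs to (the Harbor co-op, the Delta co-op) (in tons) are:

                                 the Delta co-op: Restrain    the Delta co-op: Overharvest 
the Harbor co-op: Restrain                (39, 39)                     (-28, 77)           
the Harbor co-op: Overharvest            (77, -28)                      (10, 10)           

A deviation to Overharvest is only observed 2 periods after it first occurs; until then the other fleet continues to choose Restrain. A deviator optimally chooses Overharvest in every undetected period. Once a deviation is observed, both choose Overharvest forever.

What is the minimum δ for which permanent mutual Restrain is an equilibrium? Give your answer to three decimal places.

A deviator earns 77 for 2 periods, then 10 forever; cooperating earns 39 forever. Multiplying the IC by (1−δ):
39 ≥ 77(1−δ^2) + 10δ^2, so 67·δ^2 ≥ 38 and δ^2 ≥ 38/67.
δ ≥ (38/67)^(1/2) ≈ 0.753.

0.753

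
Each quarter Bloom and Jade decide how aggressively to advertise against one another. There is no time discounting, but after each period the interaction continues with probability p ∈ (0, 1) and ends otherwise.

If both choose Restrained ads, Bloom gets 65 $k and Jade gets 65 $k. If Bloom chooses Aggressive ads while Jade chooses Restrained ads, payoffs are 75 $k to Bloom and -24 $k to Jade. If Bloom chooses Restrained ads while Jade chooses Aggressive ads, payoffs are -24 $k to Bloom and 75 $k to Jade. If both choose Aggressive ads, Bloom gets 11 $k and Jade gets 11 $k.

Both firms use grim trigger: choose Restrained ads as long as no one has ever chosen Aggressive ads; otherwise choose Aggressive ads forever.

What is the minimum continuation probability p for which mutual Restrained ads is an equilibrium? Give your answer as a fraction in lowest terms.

5/32

Expected cooperation value is 65 + p·65 + p²·65 + … = 65/(1−p); deviation gives 75 + p·11/(1−p).
65 ≥ 75(1−p) + 11p ⇒ 64p ≥ 10 ⇒ p ≥ 10/64 = 5/32.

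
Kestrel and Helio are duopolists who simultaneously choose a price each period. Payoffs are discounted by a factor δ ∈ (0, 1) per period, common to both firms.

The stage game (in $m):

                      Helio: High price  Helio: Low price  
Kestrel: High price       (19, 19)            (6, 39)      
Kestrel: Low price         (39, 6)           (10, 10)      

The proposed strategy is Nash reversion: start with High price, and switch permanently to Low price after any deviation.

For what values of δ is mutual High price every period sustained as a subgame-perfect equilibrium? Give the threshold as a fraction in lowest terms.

One-period gain from deviating is 39 − 19 = 20. The loss is 19 − 10 = 9 in every subsequent period, with present value 9·δ/(1−δ).
Deviation is unprofitable when 9·δ/(1−δ) ≥ 20, i.e. δ/(1−δ) ≥ 20/9.
Equivalently δ ≥ 20/(20+9) = 20/29.

20/29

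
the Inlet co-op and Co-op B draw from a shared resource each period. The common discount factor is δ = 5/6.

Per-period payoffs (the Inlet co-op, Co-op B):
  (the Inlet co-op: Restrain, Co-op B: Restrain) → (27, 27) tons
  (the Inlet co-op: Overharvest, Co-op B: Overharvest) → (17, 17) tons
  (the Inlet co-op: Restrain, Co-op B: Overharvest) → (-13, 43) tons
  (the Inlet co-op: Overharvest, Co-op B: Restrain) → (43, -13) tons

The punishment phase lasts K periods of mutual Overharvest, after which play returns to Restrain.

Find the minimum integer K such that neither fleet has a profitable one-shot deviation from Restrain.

No profitable deviation requires (27−17)(δ+…+δ^K) ≥ 43−27, i.e. δ+…+δ^K ≥ 8/5 ≈ 1.6000.
With δ = 5/6, the partial sums are K=1: 0.8333, K=2: 1.5278, K=3: 2.1065.
K = 3 is the first length at which the sum reaches 1.6000.

3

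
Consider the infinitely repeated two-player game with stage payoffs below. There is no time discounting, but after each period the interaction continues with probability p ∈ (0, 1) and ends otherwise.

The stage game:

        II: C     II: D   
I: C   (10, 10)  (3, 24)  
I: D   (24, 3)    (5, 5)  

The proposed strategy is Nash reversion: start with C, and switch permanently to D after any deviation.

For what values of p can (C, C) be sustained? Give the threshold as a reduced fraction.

Expected cooperation value is 10 + p·10 + p²·10 + … = 10/(1−p); deviation gives 24 + p·5/(1−p).
10 ≥ 24(1−p) + 5p ⇒ 19p ≥ 14 ⇒ p ≥ 14/19.

14/19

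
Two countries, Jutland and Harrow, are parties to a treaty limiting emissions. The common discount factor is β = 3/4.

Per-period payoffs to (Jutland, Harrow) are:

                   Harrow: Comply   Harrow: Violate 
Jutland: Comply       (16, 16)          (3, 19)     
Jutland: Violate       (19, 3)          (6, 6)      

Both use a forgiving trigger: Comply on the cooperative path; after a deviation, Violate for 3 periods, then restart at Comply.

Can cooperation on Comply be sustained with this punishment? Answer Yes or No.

Yes

Comparing payoff streams over the 4 periods until play realigns: cooperate → 16(1+β+…+β^3); deviate → 19 + 6(β+…+β^3).
Cooperation is sustained iff (16−6)(β+…+β^3) ≥ 19−16.
β+…+β^3 = 3/4·(1−(3/4)^3)/(1−3/4) = 1.7344, and (19−16)/(16−6) = 0.3000.
1.7344 ≥ 0.3000, so cooperation is sustainable.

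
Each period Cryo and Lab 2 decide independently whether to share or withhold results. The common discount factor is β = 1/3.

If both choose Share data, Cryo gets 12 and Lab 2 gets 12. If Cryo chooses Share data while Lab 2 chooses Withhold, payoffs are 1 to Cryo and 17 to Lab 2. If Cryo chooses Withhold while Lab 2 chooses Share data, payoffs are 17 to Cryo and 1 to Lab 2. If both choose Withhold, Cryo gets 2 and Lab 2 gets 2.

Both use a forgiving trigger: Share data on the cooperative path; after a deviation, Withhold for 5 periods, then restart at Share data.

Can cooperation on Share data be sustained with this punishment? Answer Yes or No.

No

Comparing payoff streams over the 6 periods until play realigns: cooperate → 12(1+β+…+β^5); deviate → 17 + 2(β+…+β^5).
Cooperation is sustained iff (12−2)(β+…+β^5) ≥ 17−12.
β+…+β^5 = 1/3·(1−(1/3)^5)/(1−1/3) = 0.4979, and (17−12)/(12−2) = 0.5000.
0.4979 < 0.5000, so cooperation is not sustainable.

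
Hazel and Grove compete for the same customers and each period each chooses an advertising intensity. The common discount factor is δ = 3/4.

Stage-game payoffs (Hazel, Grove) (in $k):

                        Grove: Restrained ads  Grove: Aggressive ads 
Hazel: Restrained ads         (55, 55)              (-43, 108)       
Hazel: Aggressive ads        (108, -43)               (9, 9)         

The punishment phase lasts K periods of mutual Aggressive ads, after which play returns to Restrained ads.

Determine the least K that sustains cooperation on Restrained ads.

2

No profitable deviation requires (55−9)(δ+…+δ^K) ≥ 108−55, i.e. δ+…+δ^K ≥ 53/46 ≈ 1.1522.
With δ = 3/4, the partial sums are K=1: 0.7500, K=2: 1.3125.
K = 2 is the first length at which the sum reaches 1.1522.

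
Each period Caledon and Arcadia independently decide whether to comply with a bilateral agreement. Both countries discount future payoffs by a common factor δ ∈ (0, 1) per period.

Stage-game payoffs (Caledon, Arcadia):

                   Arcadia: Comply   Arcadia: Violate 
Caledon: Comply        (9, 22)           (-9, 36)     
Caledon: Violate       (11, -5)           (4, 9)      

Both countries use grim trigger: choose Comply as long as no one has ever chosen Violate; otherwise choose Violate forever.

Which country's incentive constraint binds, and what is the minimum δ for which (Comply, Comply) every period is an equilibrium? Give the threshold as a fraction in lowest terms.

Caledon's threshold: (11−9)/(11−4) = 2/7.
Arcadia's threshold: (36−22)/(36−9) = 14/27.
2/7 < 14/27, so Arcadia binds and δ* = 14/27.

Arcadia; δ ≥ 14/27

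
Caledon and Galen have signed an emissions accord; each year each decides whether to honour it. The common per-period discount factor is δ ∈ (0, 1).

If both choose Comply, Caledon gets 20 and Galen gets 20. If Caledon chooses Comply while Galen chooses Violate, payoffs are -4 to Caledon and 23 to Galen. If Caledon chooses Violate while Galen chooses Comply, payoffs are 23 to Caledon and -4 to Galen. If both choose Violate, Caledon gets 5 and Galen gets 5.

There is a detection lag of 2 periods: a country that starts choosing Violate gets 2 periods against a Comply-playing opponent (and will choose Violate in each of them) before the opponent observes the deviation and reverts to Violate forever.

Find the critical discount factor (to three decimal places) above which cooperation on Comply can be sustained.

A deviator earns 23 for 2 periods, then 5 forever; cooperating earns 20 forever. Multiplying the IC by (1−δ):
20 ≥ 23(1−δ^2) + 5δ^2, so 18·δ^2 ≥ 3 and δ^2 ≥ 1/6.
δ ≥ (1/6)^(1/2) ≈ 0.408.

0.408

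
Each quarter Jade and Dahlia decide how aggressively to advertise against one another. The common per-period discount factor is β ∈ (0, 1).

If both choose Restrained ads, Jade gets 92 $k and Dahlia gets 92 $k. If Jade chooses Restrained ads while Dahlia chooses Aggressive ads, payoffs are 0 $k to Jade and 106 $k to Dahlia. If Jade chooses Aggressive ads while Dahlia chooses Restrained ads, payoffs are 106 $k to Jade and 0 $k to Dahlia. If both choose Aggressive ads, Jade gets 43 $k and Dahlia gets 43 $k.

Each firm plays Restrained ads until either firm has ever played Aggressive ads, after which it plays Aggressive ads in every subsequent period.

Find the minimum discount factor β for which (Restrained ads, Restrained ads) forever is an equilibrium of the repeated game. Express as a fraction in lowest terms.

One-period gain from deviating is 106 − 92 = 14. The loss is 92 − 43 = 49 in every subsequent period, with present value 49·β/(1−β).
Deviation is unprofitable when 49·β/(1−β) ≥ 14, i.e. β/(1−β) ≥ 2/7.
Equivalently β ≥ 14/(14+49) = 2/9.

2/9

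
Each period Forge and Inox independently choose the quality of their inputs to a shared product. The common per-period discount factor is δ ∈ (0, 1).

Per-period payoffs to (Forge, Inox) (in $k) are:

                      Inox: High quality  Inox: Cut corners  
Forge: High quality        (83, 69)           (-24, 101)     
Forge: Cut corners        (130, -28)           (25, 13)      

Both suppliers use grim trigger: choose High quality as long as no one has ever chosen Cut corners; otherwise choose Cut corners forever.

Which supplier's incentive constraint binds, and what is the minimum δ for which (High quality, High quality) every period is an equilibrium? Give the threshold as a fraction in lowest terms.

For Forge: deviation gain 130−83 = 47, per-period punishment loss 83−25 = 58. IC gives δ ≥ 47/105.
For Inox: gain 32, loss 56 per period, so δ ≥ 32/88 = 4/11.
The tighter constraint is Forge's, so cooperation needs δ ≥ 47/105.

Forge; δ ≥ 47/105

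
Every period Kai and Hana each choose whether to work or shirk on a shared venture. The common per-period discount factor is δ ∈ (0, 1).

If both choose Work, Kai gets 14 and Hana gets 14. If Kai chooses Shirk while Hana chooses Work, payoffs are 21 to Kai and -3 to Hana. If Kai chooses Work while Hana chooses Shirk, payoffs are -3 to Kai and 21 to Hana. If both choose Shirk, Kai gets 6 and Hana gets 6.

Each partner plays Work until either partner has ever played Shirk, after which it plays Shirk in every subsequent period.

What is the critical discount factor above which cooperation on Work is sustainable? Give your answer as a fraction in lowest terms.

7/15

14/(1−δ) ≥ 21 + 6δ/(1−δ)
14 ≥ 21 − 15δ
δ ≥ 7/15.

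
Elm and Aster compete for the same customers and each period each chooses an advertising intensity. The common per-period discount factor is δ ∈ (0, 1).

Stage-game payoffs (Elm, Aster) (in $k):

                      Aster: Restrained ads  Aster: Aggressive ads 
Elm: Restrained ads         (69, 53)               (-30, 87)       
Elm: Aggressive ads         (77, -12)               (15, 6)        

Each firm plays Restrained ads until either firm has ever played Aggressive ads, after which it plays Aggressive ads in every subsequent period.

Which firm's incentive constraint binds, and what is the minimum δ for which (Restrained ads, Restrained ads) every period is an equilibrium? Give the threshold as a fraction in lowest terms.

For Elm: deviation gain 77−69 = 8, per-period punishment loss 69−15 = 54. IC gives δ ≥ 8/62 = 4/31.
For Aster: gain 34, loss 47 per period, so δ ≥ 34/81.
The tighter constraint is Aster's, so cooperation needs δ ≥ 34/81.

Aster; δ ≥ 34/81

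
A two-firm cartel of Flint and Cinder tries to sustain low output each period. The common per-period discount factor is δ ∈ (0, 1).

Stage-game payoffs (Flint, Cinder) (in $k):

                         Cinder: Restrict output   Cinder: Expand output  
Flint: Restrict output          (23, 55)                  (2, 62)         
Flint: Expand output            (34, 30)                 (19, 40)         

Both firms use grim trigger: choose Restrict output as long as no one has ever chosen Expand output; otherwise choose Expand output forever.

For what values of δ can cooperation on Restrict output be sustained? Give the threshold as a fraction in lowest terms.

11/15

Flint: cooperation gives 23 each period; deviation gives 34 once then 19 forever.
  23/(1−δ) ≥ 34 + 19δ/(1−δ) ⇒ δ ≥ 11/15.
Cinder: cooperation gives 55 each period; deviation gives 62 once then 40 forever.
  δ ≥ 7/22.
Both must hold, so the binding constraint is Flint's: δ ≥ 11/15.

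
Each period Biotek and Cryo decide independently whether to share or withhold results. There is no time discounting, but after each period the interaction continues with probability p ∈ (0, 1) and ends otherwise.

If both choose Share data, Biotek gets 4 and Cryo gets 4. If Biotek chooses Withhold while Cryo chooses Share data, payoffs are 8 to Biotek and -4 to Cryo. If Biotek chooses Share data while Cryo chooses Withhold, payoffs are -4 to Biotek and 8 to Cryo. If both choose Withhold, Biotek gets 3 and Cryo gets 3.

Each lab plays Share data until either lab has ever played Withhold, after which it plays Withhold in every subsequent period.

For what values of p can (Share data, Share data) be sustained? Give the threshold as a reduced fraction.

4/5

Expected cooperation value is 4 + p·4 + p²·4 + … = 4/(1−p); deviation gives 8 + p·3/(1−p).
4 ≥ 8(1−p) + 3p ⇒ 5p ≥ 4 ⇒ p ≥ 4/5.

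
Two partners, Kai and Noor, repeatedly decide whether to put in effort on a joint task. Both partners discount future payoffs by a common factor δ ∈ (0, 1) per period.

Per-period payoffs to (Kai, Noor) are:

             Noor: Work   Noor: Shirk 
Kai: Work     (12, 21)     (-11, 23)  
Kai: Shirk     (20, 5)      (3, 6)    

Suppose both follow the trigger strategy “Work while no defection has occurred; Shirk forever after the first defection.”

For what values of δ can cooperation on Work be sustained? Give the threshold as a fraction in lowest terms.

For Kai: deviation gain 20−12 = 8, per-period punishment loss 12−3 = 9. IC gives δ ≥ 8/17.
For Noor: gain 2, loss 15 per period, so δ ≥ 2/17.
The tighter constraint is Kai's, so cooperation needs δ ≥ 8/17.

8/17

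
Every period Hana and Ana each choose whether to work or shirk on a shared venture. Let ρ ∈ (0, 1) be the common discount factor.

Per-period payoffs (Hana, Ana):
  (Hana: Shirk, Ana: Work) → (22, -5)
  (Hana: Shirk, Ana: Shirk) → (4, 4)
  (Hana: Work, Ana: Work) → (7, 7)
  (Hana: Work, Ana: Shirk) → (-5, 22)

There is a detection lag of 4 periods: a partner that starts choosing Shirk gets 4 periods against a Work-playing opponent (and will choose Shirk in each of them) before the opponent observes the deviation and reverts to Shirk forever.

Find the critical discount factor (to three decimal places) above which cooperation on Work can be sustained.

The best deviation is to choose Shirk for all 4 undetected periods, earning 22 each, then 4 forever once detected.
Deviation value: 22(1−ρ^4)/(1−ρ) + 4ρ^4/(1−ρ); cooperation value: 7/(1−ρ).
IC: 7 ≥ 22(1−ρ^4) + 4ρ^4 = 22 − 18ρ^4.
So ρ^4 ≥ 15/18 = 5/6, giving ρ ≥ (5/6)^(1/4) ≈ 0.955.

0.955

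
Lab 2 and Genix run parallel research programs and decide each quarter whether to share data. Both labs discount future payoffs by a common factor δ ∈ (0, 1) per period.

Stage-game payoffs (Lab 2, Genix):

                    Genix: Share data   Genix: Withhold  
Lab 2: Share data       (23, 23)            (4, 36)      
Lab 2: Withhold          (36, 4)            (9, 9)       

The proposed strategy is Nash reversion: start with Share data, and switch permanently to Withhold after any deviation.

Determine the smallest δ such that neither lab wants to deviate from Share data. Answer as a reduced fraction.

13/27

Cooperation forever yields 23 each period: 23/(1−δ).
Deviating yields 36 once, then 9 forever: 36 + 9δ/(1−δ).
No profitable deviation requires 23/(1−δ) ≥ 36 + 9δ/(1−δ).
Multiplying by (1−δ): 23 ≥ 36(1−δ) + 9δ = 36 − 27δ.
So 27δ ≥ 13, i.e. δ ≥ 13/27.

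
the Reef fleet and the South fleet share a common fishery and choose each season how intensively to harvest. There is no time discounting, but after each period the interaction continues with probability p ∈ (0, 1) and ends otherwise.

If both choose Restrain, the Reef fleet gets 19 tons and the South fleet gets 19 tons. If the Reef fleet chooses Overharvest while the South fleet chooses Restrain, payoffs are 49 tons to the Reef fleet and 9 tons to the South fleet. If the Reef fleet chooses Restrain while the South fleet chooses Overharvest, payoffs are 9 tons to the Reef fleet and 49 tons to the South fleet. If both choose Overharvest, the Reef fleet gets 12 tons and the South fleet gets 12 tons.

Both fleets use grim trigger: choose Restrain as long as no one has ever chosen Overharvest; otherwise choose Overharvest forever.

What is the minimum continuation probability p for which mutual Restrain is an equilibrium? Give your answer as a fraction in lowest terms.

30/37

With no time discounting, the continuation probability p plays the role of the discount factor.
Grim-trigger IC: 19/(1−p) ≥ 49 + 12p/(1−p) ⇒ p ≥ (49−19)/(49−12) = 30/37.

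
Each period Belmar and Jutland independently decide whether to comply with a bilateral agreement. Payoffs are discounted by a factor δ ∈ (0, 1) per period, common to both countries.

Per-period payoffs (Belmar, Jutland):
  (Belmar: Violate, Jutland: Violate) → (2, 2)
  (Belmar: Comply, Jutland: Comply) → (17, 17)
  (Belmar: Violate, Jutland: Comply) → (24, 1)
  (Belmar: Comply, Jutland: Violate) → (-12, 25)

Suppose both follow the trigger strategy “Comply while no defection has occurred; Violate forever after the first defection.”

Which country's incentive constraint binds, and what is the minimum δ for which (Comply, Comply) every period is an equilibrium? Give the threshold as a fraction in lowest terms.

Belmar's threshold: (24−17)/(24−2) = 7/22.
Jutland's threshold: (25−17)/(25−2) = 8/23.
7/22 < 8/23, so Jutland binds and δ* = 8/23.

Jutland; δ ≥ 8/23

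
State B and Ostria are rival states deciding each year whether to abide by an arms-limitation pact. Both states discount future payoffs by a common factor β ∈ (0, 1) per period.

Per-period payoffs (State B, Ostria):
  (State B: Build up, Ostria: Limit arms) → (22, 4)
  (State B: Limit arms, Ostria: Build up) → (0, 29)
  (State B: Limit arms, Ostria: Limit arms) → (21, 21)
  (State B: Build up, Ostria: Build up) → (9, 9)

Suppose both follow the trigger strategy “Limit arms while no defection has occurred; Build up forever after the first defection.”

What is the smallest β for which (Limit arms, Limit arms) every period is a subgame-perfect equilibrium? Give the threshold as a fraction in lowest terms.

2/5

State B: cooperation gives 21 each period; deviation gives 22 once then 9 forever.
  21/(1−β) ≥ 22 + 9β/(1−β) ⇒ β ≥ 1/13.
Ostria: cooperation gives 21 each period; deviation gives 29 once then 9 forever.
  β ≥ 8/20 = 2/5.
Both must hold, so the binding constraint is Ostria's: β ≥ 2/5.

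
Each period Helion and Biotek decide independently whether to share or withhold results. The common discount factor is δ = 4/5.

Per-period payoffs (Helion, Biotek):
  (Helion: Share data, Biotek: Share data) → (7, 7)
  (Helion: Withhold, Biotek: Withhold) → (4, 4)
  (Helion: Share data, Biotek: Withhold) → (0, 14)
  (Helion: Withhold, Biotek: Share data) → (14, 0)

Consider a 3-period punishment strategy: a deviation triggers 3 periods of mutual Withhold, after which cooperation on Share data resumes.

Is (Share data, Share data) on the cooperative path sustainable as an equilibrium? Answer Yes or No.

Comparing payoff streams over the 4 periods until play realigns: cooperate → 7(1+δ+…+δ^3); deviate → 14 + 4(δ+…+δ^3).
Cooperation is sustained iff (7−4)(δ+…+δ^3) ≥ 14−7.
δ+…+δ^3 = 4/5·(1−(4/5)^3)/(1−4/5) = 1.9520, and (14−7)/(7−4) = 2.3333.
1.9520 < 2.3333, so cooperation is not sustainable.

No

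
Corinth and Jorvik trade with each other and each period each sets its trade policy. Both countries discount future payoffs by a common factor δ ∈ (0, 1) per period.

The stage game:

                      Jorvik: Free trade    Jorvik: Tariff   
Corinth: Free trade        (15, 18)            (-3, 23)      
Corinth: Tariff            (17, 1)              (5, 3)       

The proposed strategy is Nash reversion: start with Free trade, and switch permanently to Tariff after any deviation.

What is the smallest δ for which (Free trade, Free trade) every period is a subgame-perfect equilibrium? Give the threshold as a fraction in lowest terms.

For Corinth: deviation gain 17−15 = 2, per-period punishment loss 15−5 = 10. IC gives δ ≥ 2/12 = 1/6.
For Jorvik: gain 5, loss 15 per period, so δ ≥ 5/20 = 1/4.
The tighter constraint is Jorvik's, so cooperation needs δ ≥ 1/4.

1/4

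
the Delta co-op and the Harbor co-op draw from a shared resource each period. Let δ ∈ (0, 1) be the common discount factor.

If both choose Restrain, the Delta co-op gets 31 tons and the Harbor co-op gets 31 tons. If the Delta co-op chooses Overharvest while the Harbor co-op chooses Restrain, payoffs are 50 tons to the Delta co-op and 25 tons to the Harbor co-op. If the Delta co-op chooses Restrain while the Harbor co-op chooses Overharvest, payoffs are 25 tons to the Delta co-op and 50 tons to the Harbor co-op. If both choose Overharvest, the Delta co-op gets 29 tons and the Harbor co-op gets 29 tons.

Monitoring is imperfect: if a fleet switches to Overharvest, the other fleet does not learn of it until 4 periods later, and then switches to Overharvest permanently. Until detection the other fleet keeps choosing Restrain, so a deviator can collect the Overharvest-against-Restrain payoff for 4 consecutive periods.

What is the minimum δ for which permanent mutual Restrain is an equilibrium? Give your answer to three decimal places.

0.975

The best deviation is to choose Overharvest for all 4 undetected periods, earning 50 each, then 29 forever once detected.
Deviation value: 50(1−δ^4)/(1−δ) + 29δ^4/(1−δ); cooperation value: 31/(1−δ).
IC: 31 ≥ 50(1−δ^4) + 29δ^4 = 50 − 21δ^4.
So δ^4 ≥ 19/21, giving δ ≥ (19/21)^(1/4) ≈ 0.975.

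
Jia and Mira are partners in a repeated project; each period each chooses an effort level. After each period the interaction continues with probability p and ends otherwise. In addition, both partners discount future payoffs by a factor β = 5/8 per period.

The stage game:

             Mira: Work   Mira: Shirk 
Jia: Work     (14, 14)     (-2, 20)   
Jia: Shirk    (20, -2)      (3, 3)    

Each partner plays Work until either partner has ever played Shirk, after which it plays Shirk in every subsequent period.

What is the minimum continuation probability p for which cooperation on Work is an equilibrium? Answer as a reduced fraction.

Expected continuation weight on next period's payoff is β·p = 5/8·p, which plays the role of the discount factor.
Cooperation requires 5/8·p ≥ (20−14)/(20−3) = 6/17, hence p ≥ 48/85.

48/85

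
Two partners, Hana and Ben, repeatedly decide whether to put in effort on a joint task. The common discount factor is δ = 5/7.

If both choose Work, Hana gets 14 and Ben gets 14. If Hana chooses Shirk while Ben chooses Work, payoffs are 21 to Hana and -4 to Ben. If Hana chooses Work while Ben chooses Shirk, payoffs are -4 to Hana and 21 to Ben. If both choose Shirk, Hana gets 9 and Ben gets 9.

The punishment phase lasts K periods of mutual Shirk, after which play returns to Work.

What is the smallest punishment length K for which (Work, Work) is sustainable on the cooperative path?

No profitable deviation requires (14−9)(δ+…+δ^K) ≥ 21−14, i.e. δ+…+δ^K ≥ 7/5 ≈ 1.4000.
With δ = 5/7, the partial sums are K=1: 0.7143, K=2: 1.2245, K=3: 1.5889.
K = 3 is the first length at which the sum reaches 1.4000.

3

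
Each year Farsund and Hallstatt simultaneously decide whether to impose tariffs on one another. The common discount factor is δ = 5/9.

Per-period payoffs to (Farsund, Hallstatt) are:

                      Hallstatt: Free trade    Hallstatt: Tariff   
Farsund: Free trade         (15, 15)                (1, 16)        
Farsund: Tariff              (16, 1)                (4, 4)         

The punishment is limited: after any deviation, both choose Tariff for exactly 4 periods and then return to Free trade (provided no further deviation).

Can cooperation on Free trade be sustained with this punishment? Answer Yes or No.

Yes

IC: δ+…+δ^4 ≥ (16−15)/(15−4) = 1/11.
At δ = 5/9: partial sum = 1.1309 ≥ 0.0909. Cooperation sustainable.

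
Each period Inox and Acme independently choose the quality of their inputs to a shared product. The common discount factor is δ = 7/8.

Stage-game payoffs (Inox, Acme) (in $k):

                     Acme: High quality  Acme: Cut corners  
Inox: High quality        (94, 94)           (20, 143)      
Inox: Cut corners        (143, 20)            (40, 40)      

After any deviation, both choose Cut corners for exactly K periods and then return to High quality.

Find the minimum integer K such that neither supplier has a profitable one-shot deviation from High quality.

2

IC: δ(1−δ^K)/(1−δ) ≥ (143−94)/(94−40) = 49/54.
With δ = 7/8: need 1 − δ^K ≥ 49/54·(1−7/8)/(7/8), i.e. δ^K ≤ 0.8704.
Since (7/8)^1 = 0.8750 and (7/8)^2 = 0.7656, the smallest such K is 2.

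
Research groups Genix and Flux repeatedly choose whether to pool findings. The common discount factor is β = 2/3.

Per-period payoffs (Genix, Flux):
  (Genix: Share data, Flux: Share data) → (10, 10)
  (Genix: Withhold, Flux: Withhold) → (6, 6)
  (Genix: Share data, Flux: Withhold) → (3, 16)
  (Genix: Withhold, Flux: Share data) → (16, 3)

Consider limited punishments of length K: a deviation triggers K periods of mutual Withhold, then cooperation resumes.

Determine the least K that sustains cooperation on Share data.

4

Need Σ_{k=1}^{K} β^k ≥ (16−10)/(10−6) = 1.5000 at β = 2/3.
At K = 3 the sum is 1.4074 < 1.5000; at K = 4 it is 1.6049 ≥ 1.5000.
So the minimum punishment length is K = 4.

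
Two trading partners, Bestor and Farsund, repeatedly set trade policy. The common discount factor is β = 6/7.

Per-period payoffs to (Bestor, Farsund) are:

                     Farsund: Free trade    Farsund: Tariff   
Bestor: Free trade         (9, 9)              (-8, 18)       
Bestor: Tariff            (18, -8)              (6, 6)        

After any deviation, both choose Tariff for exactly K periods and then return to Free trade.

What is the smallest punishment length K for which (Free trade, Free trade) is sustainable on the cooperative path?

5

No profitable deviation requires (9−6)(β+…+β^K) ≥ 18−9, i.e. β+…+β^K ≥ 3 ≈ 3.0000.
With β = 6/7, the partial sums are K=1: 0.8571, K=2: 1.5918, K=3: 2.2216, K=4: 2.7613, K=5: 3.2240.
K = 5 is the first length at which the sum reaches 3.0000.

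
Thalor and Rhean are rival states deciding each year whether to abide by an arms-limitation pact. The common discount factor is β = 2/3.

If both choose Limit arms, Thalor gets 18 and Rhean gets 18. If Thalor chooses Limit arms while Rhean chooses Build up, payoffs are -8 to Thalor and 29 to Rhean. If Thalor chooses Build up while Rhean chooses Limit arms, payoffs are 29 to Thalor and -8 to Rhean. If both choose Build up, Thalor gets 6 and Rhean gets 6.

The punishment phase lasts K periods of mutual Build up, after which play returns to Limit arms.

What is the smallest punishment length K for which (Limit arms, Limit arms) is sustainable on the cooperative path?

2

IC: β(1−β^K)/(1−β) ≥ (29−18)/(18−6) = 11/12.
With β = 2/3: need 1 − β^K ≥ 11/12·(1−2/3)/(2/3), i.e. β^K ≤ 0.5417.
Since (2/3)^1 = 0.6667 and (2/3)^2 = 0.4444, the smallest such K is 2.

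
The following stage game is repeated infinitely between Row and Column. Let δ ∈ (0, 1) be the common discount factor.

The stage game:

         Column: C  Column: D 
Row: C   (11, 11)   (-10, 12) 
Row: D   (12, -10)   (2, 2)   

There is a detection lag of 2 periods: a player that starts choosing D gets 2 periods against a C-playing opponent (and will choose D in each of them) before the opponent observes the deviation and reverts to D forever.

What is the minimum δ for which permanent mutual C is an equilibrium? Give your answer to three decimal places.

0.316

Deviating for the 2 undetected periods gains 12−11 = 1 per period over cooperation, then loses 11−2 = 9 per period forever once punishment starts.
Gain: 1(1 + δ + … + δ^1); loss: 9·δ^2/(1−δ).
No profitable deviation ⇔ 1(1−δ^2) ≤ 9·δ^2, i.e. δ^2 ≥ 1/(1+9) = 1/10.
Hence δ ≥ (1/10)^(1/2) ≈ 0.316.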